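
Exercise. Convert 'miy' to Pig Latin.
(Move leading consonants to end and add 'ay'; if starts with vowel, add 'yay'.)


'miy': move consonant cluster 'm' to end and add 'ay': 'iymay'.

iymay


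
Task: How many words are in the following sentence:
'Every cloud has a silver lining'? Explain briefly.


Split into words: Every | cloud | has | a | silver | lining = 6 words.

6


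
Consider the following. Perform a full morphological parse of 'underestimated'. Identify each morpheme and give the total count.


Step 1: Identify prefix: 'under' (meaning: beneath/insufficient)
Step 2: Identify root: 'estimate'
Step 3: Identify suffix(es): 'ed'
Decomposition: under- (prefix: beneath/insufficient) + estimate (root) + -ed (suffix: past)
Total morphemes: 3

3 morphemes (under- (prefix: beneath/insufficient) + estimate (root) + -ed (suffix: past))


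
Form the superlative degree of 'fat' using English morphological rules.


Apply superlative formation (double final consonant, add -est): 'fat' -> 'fattest'.

fattest


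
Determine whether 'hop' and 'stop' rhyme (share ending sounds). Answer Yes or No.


Rime (stressed vowel + following sounds) of 'hop': -op = /ɒp/
Rime of 'stop': -op = /ɒp/
/ɒp/ and /ɒp/ are the same ending sound, so the words rhyme.

Yes


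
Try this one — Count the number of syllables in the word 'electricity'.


Break 'electricity' into syllables: e-lec-tric-i-ty -> e | lec | tric | i | ty = 5 syllables

5 syllables


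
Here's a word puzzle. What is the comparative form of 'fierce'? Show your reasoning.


Apply comparative formation (ends in e: add -r): 'fierce' -> 'fiercer'.

fiercer


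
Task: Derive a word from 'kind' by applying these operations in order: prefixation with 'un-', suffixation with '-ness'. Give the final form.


Step 1: Add prefix 'un-' to 'kind' = 'unkind'
Step 2: Add suffix '-ness' to 'unkind' = 'unkindness'

unkindness


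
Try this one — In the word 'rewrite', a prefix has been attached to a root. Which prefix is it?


The word 'rewrite' = 're' (prefix) + 'write' (root). The prefix is 're'.

re


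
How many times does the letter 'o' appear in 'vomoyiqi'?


Letter 'o' in 'vomoyiqi': found at position(s) 2, 4 = 2 occurrence(s).

2


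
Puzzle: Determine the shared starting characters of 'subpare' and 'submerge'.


Compare from the start: 3 characters match: 'sub'. Mismatch at position 4: 'p' vs 'm'.

sub


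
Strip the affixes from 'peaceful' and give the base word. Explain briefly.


Remove suffix '-ful' from 'peaceful' to get root 'peace'.

peace


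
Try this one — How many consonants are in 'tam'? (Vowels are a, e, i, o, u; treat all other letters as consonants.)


Consonants in 'tam': t, m = 2 consonants.

2


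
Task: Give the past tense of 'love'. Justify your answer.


Apply rule: Add -d (word ends in -e). 'love' becomes 'loved'.

loved


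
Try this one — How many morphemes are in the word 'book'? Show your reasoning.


Decomposition: book (free morpheme) = 1 morpheme(s)

1 morphemes


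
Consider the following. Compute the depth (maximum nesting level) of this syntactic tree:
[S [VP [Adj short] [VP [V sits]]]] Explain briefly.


Count bracket nesting levels:
'[' at pos 0: depth = 1
'[' at pos 3: depth = 2
'[' at pos 7: depth = 3
'[' at pos 19: depth = 3
'[' at pos 23: depth = 4
Maximum depth reached: 4

4


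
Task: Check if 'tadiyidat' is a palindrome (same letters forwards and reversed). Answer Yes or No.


Forward: 'tadiyidat'
Reversed: 'tadiyidat'
They are identical.

Yes


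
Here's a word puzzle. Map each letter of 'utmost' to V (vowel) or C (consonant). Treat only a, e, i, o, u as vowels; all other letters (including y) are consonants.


Letter mapping: u = V, t = C, m = C, o = V, s = C, t = C.

VCCVCC


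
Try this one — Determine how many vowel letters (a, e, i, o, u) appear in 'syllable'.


Vowels in 'syllable': a, e = 2 vowels.

2


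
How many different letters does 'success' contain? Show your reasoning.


Unique letters in 'success': {c, e, s, u} = 4 distinct letters.

4


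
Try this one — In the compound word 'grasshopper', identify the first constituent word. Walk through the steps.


Split 'grasshopper' into 'grass' + 'hopper'. The first part is 'grass'.

grass


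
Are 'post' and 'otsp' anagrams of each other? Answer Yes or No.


Sorted letters of 'post': 'opst'
Sorted letters of 'otsp': 'opst'
They match.

Yes


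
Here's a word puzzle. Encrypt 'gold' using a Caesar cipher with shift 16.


Shift each letter by 16: g -> w, o -> e, l -> b, d -> t. Result: 'webt'.

webt


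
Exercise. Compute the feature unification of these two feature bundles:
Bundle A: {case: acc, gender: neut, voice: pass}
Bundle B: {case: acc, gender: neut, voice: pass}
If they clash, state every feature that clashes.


Compare features:
case: A=acc vs B=acc -> unified: acc
gender: A=neut vs B=neut -> unified: neut
voice: A=pass vs B=pass -> unified: pass
No clashes found.

Unified: {case: acc, gender: neut, voice: pass}


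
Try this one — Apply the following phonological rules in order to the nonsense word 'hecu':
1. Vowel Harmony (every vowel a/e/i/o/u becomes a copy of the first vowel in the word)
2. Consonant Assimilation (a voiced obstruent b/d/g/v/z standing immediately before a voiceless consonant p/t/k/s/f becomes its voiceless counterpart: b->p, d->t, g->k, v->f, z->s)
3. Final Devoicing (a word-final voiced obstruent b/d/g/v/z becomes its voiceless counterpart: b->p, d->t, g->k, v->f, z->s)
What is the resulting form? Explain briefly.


Starting form: 'hecu'
Rule 1: Vowel Harmony: all vowels become 'e' (matching first vowel). 'hecu' -> 'hece'
Rule 2: Consonant Assimilation: no voiced obstruent (b/d/g/v/z) stands immediately before a voiceless consonant (p/t/k/s/f). No change.
Rule 3: Final Devoicing: the word ends in the vowel 'e', not a consonant. No change.
Final form: 'hece'

hece


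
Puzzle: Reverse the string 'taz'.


Reverse 'taz' character by character: 'zat'.

zat


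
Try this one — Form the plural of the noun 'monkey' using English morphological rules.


Apply rule: Add -s. 'monkey' becomes 'monkeys'.

monkeys


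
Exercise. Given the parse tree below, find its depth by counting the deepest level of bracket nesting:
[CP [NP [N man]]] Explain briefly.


Count bracket nesting levels:
'[' at pos 0: depth = 1
'[' at pos 4: depth = 2
'[' at pos 8: depth = 3
Maximum depth reached: 3

3


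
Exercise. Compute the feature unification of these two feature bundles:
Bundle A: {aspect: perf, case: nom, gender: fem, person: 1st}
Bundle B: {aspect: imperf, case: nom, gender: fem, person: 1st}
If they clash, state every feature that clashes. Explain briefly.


Compare features:
aspect: A=perf vs B=imperf -> CLASH
case: A=nom vs B=nom -> unified: nom
gender: A=fem vs B=fem -> unified: fem
person: A=1st vs B=1st -> unified: 1st
Clash detected on feature 'aspect' (perf vs imperf); unification fails.

CLASH on 'aspect' (perf vs imperf)


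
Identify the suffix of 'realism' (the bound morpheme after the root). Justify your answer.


The word 'realism' = 'real' (root) + '-ism' (suffix). The suffix is '-ism'.

ism


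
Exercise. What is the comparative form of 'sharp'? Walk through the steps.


Apply comparative formation (add -er): 'sharp' -> 'sharper'.

sharper


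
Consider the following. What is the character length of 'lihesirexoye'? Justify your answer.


Spell out 'lihesirexoye' and number each letter: l(1), i(2), h(3), e(4), s(5), i(6), r(7), e(8), x(9), o(10), y(11), e(12). Total: 12 letters.

12


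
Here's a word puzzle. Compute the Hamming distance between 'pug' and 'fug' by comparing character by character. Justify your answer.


Alignment:
Position 1: 'p' vs 'f' = DIFFER
Position 2: 'u' vs 'u' = match
Position 3: 'g' vs 'g' = match
Total differences: 1

1


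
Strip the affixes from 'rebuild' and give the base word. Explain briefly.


Remove prefix 're' from 'rebuild' to get root 'build'.

build


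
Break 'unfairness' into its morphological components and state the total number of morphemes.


Step 1: Identify prefix: 'un' (meaning: not/reverse)
Step 2: Identify root: 'fair'
Step 3: Identify suffix(es): 'ness'
Decomposition: un- (prefix: not/reverse) + fair (root) + -ness (suffix: state of)
Total morphemes: 3

3 morphemes (un- (prefix: not/reverse) + fair (root) + -ness (suffix: state of))


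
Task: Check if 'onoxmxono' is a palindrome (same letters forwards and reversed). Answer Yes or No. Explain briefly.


Forward: 'onoxmxono'
Reversed: 'onoxmxono'
They are identical.

Yes


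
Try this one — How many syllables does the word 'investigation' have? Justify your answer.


Break 'investigation' into syllables: in-ves-ti-ga-tion -> in | ves | ti | ga | tion = 5 syllables

5 syllables


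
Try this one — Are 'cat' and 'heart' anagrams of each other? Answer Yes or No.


Sorted letters of 'cat': 'act'
Sorted letters of 'heart': 'aehrt'
They do not match.

No


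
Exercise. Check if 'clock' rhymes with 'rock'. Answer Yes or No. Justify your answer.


Rime (stressed vowel + following sounds) of 'clock': -ock = /ɒk/
Rime of 'rock': -ock = /ɒk/
/ɒk/ and /ɒk/ are the same ending sound, so the words rhyme.

Yes


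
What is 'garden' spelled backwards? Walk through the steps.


Reverse 'garden' character by character: 'nedrag'.

nedrag


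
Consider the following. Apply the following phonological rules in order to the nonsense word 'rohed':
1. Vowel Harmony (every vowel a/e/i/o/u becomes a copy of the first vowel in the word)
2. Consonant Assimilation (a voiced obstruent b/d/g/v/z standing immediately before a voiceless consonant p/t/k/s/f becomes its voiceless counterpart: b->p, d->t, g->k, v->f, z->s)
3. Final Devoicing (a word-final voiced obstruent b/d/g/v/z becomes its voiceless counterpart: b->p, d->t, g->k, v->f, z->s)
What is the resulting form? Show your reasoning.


Starting form: 'rohed'
Rule 1: Vowel Harmony: all vowels become 'o' (matching first vowel). 'rohed' -> 'rohod'
Rule 2: Consonant Assimilation: no voiced obstruent (b/d/g/v/z) stands immediately before a voiceless consonant (p/t/k/s/f). No change.
Rule 3: Final Devoicing: word-final voiced obstruent 'd' becomes voiceless 't'. 'rohod' -> 'rohot'
Final form: 'rohot'

rohot


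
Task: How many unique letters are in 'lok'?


Unique letters in 'lok': {k, l, o} = 3 distinct letters.

3


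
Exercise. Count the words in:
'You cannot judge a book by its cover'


Split into words: You | cannot | judge | a | book | by | its | cover = 8 words.

8


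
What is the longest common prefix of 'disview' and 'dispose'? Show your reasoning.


Compare from the start: 3 characters match: 'dis'. Mismatch at position 4: 'v' vs 'p'.

dis


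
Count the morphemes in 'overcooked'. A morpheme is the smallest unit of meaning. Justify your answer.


Decomposition: over- (prefix) + cook (root) + -ed (suffix) = 3 morpheme(s)

3 morphemes


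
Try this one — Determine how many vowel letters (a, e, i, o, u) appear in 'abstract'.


Vowels in 'abstract': a, a = 2 vowels.

2


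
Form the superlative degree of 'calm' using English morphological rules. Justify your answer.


Apply superlative formation (add -est): 'calm' -> 'calmest'.

calmest


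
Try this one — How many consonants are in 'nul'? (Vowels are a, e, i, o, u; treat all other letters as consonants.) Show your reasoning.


Consonants in 'nul': n, l = 2 consonants.

2


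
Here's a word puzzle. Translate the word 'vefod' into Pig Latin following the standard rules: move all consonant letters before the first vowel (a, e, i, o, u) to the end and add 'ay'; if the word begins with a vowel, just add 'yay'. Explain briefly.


'vefod': move consonant cluster 'v' to end and add 'ay': 'efodvay'.

efodvay


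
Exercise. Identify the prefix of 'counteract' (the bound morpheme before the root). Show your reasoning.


The word 'counteract' = 'counter' (prefix) + 'act' (root). The prefix is 'counter'.

counter


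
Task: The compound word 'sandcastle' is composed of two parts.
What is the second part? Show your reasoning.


Split 'sandcastle' into 'sand' + 'castle'. The second part is 'castle'.

castle


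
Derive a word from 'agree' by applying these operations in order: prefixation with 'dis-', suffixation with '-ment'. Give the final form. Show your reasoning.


Step 1: Add prefix 'dis-' to 'agree' = 'disagree'
Step 2: Add suffix '-ment' to 'disagree' = 'disagreement'

disagreement


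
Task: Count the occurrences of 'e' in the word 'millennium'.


Letter 'e' in 'millennium': found at position(s) 5 = 1 occurrence(s).

1


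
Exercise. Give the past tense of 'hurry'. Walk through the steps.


Apply rule: Change -y to -ied. 'hurry' becomes 'hurried'.

hurried


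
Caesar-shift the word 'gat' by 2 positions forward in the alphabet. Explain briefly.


Shift each letter by 2: g -> i, a -> c, t -> v. Result: 'icv'.

icv


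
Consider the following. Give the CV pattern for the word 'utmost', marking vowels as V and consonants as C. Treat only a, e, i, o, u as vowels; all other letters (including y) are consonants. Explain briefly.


Letter mapping: u = V, t = C, m = C, o = V, s = C, t = C.

VCCVCC


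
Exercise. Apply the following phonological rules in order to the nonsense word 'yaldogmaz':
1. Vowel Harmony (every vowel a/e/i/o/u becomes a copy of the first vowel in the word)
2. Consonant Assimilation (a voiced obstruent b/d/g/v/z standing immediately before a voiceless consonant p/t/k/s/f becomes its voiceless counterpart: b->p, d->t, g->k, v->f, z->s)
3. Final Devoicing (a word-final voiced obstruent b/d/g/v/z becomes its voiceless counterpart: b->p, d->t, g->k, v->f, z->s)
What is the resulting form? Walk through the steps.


Starting form: 'yaldogmaz'
Rule 1: Vowel Harmony: all vowels become 'a' (matching first vowel). 'yaldogmaz' -> 'yaldagmaz'
Rule 2: Consonant Assimilation: no voiced obstruent (b/d/g/v/z) stands immediately before a voiceless consonant (p/t/k/s/f). No change.
Rule 3: Final Devoicing: word-final voiced obstruent 'z' becomes voiceless 's'. 'yaldagmaz' -> 'yaldagmas'
Final form: 'yaldagmas'

yaldagmas


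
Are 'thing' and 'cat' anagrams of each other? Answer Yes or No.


Sorted letters of 'thing': 'ghint'
Sorted letters of 'cat': 'act'
They do not match.

No


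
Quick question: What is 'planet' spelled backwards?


Reverse 'planet' character by character: 'tenalp'.

tenalp


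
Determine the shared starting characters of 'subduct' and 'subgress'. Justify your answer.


Compare from the start: 3 characters match: 'sub'. Mismatch at position 4: 'd' vs 'g'.

sub


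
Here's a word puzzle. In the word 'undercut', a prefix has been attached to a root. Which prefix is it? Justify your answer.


The word 'undercut' = 'under' (prefix) + 'cut' (root). The prefix is 'under'.

under


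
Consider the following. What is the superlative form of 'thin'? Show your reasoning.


Apply superlative formation (double final consonant, add -est): 'thin' -> 'thinnest'.

thinnest


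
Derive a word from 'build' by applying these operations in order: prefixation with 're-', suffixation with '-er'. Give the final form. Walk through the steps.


Step 1: Add prefix 're-' to 'build' = 'rebuild'
Step 2: Add suffix '-er' to 'rebuild' = 'rebuilder'

rebuilder


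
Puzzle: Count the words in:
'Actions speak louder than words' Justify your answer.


Split into words: Actions | speak | louder | than | words = 5 words.

5


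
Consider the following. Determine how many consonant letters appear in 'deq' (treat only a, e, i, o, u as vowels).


Consonants in 'deq': d, q = 2 consonants.

2


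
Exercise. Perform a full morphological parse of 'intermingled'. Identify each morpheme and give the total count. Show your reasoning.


Step 1: Identify prefix: 'inter' (meaning: between)
Step 2: Identify root: 'mingle'
Step 3: Identify suffix(es): 'ed'
Decomposition: inter- (prefix: between) + mingle (root) + -ed (suffix: past)
Total morphemes: 3

3 morphemes (inter- (prefix: between) + mingle (root) + -ed (suffix: past))


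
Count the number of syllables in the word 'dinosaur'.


Break 'dinosaur' into syllables: di-no-saur -> di | no | saur = 3 syllables

3 syllables


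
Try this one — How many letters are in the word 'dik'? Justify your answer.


Spell out 'dik' and number each letter: d(1), i(2), k(3). Total: 3 letters.

3


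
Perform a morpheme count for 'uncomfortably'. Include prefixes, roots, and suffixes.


Decomposition: un- (prefix) + comfort (root) + -able (suffix) + -ly (suffix) = 4 morpheme(s)

4 morphemes


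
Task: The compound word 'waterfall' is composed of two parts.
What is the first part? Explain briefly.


Split 'waterfall' into 'water' + 'fall'. The first part is 'water'.

water


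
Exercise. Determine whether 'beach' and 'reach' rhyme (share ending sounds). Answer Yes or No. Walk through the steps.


Rime (stressed vowel + following sounds) of 'beach': -each = /iːtʃ/
Rime of 'reach': -each = /iːtʃ/
/iːtʃ/ and /iːtʃ/ are the same ending sound, so the words rhyme.

Yes


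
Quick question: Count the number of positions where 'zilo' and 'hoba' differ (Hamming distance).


Alignment:
Position 1: 'z' vs 'h' = DIFFER
Position 2: 'i' vs 'o' = DIFFER
Position 3: 'l' vs 'b' = DIFFER
Position 4: 'o' vs 'a' = DIFFER
Total differences: 4

4


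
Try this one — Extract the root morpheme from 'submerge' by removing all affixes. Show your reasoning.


Remove prefix 'sub' from 'submerge' to get root 'merge'.

merge


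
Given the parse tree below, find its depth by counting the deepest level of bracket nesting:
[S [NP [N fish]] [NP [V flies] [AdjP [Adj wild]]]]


Count bracket nesting levels:
'[' at pos 0: depth = 1
'[' at pos 3: depth = 2
'[' at pos 7: depth = 3
'[' at pos 17: depth = 2
'[' at pos 21: depth = 3
'[' at pos 31: depth = 3
'[' at pos 37: depth = 4
Maximum depth reached: 4

4


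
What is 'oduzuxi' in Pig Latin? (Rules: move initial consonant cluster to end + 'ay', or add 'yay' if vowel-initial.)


'oduzuxi' starts with a vowel, so add 'yay': 'oduzuxiyay'.

oduzuxiyay


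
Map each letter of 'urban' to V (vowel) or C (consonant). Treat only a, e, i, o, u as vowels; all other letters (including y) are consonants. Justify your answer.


Letter mapping: u = V, r = C, b = C, a = V, n = C.

VCCVC


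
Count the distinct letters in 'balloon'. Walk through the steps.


Unique letters in 'balloon': {a, b, l, n, o} = 5 distinct letters.

5


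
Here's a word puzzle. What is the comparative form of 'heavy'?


Apply comparative formation (consonant + y: change y to i, add -er): 'heavy' -> 'heavier'.

heavier


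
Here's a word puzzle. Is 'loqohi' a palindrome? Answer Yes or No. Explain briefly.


Forward: 'loqohi'
Reversed: 'ihoqol'
They differ.

No


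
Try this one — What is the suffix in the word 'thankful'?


The word 'thankful' = 'thank' (root) + '-ful' (suffix). The suffix is '-ful'.

ful


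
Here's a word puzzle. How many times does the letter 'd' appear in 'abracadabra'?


Letter 'd' in 'abracadabra': found at position(s) 7 = 1 occurrence(s).

1


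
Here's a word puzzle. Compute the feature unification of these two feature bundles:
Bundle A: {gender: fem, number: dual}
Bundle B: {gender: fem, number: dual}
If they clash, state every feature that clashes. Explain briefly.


Compare features:
gender: A=fem vs B=fem -> unified: fem
number: A=dual vs B=dual -> unified: dual
No clashes found.

Unified: {gender: fem, number: dual}


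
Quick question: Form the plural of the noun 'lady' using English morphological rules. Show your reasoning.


Apply rule: Change -y to -ies (consonant + y). 'lady' becomes 'ladies'.

ladies


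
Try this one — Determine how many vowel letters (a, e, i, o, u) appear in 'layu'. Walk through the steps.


Vowels in 'layu': a, u = 2 vowels.

2


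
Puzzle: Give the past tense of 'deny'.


Apply rule: Change -y to -ied. 'deny' becomes 'denied'.

denied


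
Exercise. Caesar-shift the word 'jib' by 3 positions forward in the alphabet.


Shift each letter by 3: j -> m, i -> l, b -> e. Result: 'mle'.

mle


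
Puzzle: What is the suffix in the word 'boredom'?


The word 'boredom' = 'bore' (root) + '-dom' (suffix). The suffix is '-dom'.

dom


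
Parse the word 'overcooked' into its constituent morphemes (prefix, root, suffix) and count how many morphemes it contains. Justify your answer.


Step 1: Identify prefix: 'over' (meaning: excessively)
Step 2: Identify root: 'cook'
Step 3: Identify suffix(es): 'ed'
Decomposition: over- (prefix: excessively) + cook (root) + -ed (suffix: past)
Total morphemes: 3

3 morphemes (over- (prefix: excessively) + cook (root) + -ed (suffix: past))


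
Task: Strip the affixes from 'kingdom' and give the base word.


Remove suffix '-dom' from 'kingdom' to get root 'king'.

king


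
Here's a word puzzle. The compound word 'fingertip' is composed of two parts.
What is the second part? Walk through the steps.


Split 'fingertip' into 'finger' + 'tip'. The second part is 'tip'.

tip


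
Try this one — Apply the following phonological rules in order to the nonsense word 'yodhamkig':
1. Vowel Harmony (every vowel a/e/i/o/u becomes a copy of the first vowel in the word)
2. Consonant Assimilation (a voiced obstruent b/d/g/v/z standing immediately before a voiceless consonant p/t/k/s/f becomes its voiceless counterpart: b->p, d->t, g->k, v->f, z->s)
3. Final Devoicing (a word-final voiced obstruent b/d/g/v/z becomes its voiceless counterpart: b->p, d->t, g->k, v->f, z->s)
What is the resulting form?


Starting form: 'yodhamkig'
Rule 1: Vowel Harmony: all vowels become 'o' (matching first vowel). 'yodhamkig' -> 'yodhomkog'
Rule 2: Consonant Assimilation: no voiced obstruent (b/d/g/v/z) stands immediately before a voiceless consonant (p/t/k/s/f). No change.
Rule 3: Final Devoicing: word-final voiced obstruent 'g' becomes voiceless 'k'. 'yodhomkog' -> 'yodhomkok'
Final form: 'yodhomkok'

yodhomkok


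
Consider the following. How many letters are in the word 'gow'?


Spell out 'gow' and number each letter: g(1), o(2), w(3). Total: 3 letters.

3


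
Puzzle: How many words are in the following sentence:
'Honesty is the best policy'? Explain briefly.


Split into words: Honesty | is | the | best | policy = 5 words.

5


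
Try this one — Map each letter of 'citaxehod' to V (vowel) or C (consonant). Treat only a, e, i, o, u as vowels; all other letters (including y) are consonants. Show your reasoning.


Letter mapping: c = C, i = V, t = C, a = V, x = C, e = V, h = C, o = V, d = C.

CVCVCVCVC


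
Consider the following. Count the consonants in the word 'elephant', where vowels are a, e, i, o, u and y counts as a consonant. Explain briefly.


Consonants in 'elephant': l, p, h, n, t = 5 consonants.

5


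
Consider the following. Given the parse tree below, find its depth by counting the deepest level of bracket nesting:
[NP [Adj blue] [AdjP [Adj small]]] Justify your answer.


Count bracket nesting levels:
'[' at pos 0: depth = 1
'[' at pos 4: depth = 2
'[' at pos 15: depth = 2
'[' at pos 21: depth = 3
Maximum depth reached: 3

3


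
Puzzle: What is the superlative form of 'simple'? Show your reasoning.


Apply superlative formation (ends in e: add -st): 'simple' -> 'simplest'.

simplest


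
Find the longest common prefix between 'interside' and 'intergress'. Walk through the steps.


Compare from the start: 5 characters match: 'inter'. Mismatch at position 6: 's' vs 'g'.

inter


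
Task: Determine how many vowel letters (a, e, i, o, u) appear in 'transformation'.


Vowels in 'transformation': a, o, a, i, o = 5 vowels.

5


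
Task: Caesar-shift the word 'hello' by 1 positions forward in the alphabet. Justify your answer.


Shift each letter by 1: h -> i, e -> f, l -> m, l -> m, o -> p. Result: 'ifmmp'.

ifmmp


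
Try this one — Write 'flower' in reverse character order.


Reverse 'flower' character by character: 'rewolf'.

rewolf


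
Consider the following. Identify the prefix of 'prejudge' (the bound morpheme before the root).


The word 'prejudge' = 'pre' (prefix) + 'judge' (root). The prefix is 'pre'.

pre


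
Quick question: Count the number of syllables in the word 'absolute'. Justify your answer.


Break 'absolute' into syllables: ab-so-lute -> ab | so | lute = 3 syllables

3 syllables


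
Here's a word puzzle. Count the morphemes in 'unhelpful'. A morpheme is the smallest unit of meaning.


Decomposition: un- (prefix) + help (root) + -ful (suffix) = 3 morpheme(s)

3 morphemes


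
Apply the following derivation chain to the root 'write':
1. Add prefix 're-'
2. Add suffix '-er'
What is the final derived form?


Step 1: Add prefix 're-' to 'write' = 'rewrite'
Step 2: Add suffix '-er' to 'rewrite' = 'rewriter'

rewriter


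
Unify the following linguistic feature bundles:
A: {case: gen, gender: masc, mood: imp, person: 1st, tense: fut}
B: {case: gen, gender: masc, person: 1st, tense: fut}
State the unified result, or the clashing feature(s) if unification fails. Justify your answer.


Compare features:
case: A=gen vs B=gen -> unified: gen
gender: A=masc vs B=masc -> unified: masc
mood: A=imp vs B=_ -> unified: imp
person: A=1st vs B=1st -> unified: 1st
tense: A=fut vs B=fut -> unified: fut
No clashes found.

Unified: {case: gen, gender: masc, mood: imp, person: 1st, tense: fut}


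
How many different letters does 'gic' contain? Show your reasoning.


Unique letters in 'gic': {c, g, i} = 3 distinct letters.

3


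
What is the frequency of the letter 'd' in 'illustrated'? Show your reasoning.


Letter 'd' in 'illustrated': found at position(s) 11 = 1 occurrence(s).

1


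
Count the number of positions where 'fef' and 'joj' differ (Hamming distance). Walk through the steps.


Alignment:
Position 1: 'f' vs 'j' = DIFFER
Position 2: 'e' vs 'o' = DIFFER
Position 3: 'f' vs 'j' = DIFFER
Total differences: 3

3


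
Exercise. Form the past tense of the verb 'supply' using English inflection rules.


Apply rule: Change -y to -ied. 'supply' becomes 'supplied'.

supplied


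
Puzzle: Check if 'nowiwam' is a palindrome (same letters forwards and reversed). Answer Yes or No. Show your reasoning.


Forward: 'nowiwam'
Reversed: 'mawiwon'
They differ.

No


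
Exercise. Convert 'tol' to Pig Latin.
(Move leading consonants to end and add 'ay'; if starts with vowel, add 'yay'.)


'tol': move consonant cluster 't' to end and add 'ay': 'oltay'.

oltay


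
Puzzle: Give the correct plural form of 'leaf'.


Apply rule: Change -f to -ves. 'leaf' becomes 'leaves'.

leaves


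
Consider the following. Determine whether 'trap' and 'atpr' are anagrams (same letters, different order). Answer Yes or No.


Sorted letters of 'trap': 'aprt'
Sorted letters of 'atpr': 'aprt'
They match.

Yes


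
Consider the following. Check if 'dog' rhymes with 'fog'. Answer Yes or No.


Rime (stressed vowel + following sounds) of 'dog': -og = /ɒg/
Rime of 'fog': -og = /ɒg/
/ɒg/ and /ɒg/ are the same ending sound, so the words rhyme.

Yes


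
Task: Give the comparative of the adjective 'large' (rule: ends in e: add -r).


Apply comparative formation (ends in e: add -r): 'large' -> 'larger'.

larger


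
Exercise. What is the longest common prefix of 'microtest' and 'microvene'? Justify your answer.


Compare from the start: 5 characters match: 'micro'. Mismatch at position 6: 't' vs 'v'.

micro


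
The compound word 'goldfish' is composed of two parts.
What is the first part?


Split 'goldfish' into 'gold' + 'fish'. The first part is 'gold'.

gold


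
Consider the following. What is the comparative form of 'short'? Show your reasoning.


Apply comparative formation (add -er): 'short' -> 'shorter'.

shorter


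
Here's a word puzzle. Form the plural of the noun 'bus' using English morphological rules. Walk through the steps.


Apply rule: Add -es (sibilant/fricative ending). 'bus' becomes 'buses'.

buses


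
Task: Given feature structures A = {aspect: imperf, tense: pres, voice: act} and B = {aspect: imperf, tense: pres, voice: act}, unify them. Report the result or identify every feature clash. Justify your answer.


Compare features:
aspect: A=imperf vs B=imperf -> unified: imperf
tense: A=pres vs B=pres -> unified: pres
voice: A=act vs B=act -> unified: act
No clashes found.

Unified: {aspect: imperf, tense: pres, voice: act}


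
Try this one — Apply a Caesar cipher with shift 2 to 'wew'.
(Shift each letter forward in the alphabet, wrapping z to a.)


Shift each letter by 2: w -> y, e -> g, w -> y. Result: 'ygy'.

ygy


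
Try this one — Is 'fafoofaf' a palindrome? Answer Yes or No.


Forward: 'fafoofaf'
Reversed: 'fafoofaf'
They are identical.

Yes


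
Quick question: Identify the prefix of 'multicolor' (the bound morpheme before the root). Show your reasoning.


The word 'multicolor' = 'multi' (prefix) + 'color' (root). The prefix is 'multi'.

multi


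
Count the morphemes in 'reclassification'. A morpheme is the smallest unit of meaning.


Decomposition: re- (prefix) + class (root) + -ify (suffix) + -ation (suffix) = 4 morpheme(s)

4 morphemes


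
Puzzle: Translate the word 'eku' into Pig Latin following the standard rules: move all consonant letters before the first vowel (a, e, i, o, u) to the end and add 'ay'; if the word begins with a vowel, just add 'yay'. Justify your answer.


'eku' starts with a vowel, so add 'yay': 'ekuyay'.

ekuyay


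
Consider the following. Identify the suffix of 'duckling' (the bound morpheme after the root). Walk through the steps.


The word 'duckling' = 'duck' (root) + '-ling' (suffix). The suffix is '-ling'.

ling


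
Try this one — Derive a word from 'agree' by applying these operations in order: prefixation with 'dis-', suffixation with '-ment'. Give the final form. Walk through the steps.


Step 1: Add prefix 'dis-' to 'agree' = 'disagree'
Step 2: Add suffix '-ment' to 'disagree' = 'disagreement'

disagreement


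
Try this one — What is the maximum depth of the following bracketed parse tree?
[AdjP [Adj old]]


Count bracket nesting levels:
'[' at pos 0: depth = 1
'[' at pos 6: depth = 2
Maximum depth reached: 2

2


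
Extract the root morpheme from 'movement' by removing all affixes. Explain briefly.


Remove suffix '-ment' from 'movement' to get root 'move'.

move


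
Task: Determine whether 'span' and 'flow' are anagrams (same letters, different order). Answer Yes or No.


Sorted letters of 'span': 'anps'
Sorted letters of 'flow': 'flow'
They do not match.

No


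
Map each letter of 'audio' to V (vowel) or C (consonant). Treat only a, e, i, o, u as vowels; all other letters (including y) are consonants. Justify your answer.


Letter mapping: a = V, u = V, d = C, i = V, o = V.

VVCVV


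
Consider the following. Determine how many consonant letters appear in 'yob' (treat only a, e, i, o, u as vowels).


Consonants in 'yob': y, b = 2 consonants.

2


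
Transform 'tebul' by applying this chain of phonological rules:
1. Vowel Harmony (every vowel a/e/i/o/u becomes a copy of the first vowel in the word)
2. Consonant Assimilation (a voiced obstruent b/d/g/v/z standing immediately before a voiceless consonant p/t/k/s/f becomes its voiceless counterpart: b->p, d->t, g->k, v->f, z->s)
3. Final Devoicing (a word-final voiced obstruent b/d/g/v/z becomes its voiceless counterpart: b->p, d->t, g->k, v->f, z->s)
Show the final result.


Starting form: 'tebul'
Rule 1: Vowel Harmony: all vowels become 'e' (matching first vowel). 'tebul' -> 'tebel'
Rule 2: Consonant Assimilation: no voiced obstruent (b/d/g/v/z) stands immediately before a voiceless consonant (p/t/k/s/f). No change.
Rule 3: Final Devoicing: final consonant 'l' is not one of the voiced obstruents b/d/g/v/z. No change.
Final form: 'tebel'

tebel


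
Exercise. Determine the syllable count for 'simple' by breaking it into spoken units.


Break 'simple' into syllables: sim-ple -> sim | ple = 2 syllables

2 syllables


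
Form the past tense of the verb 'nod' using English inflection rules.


Apply rule: Double final consonant and add -ed. 'nod' becomes 'nodded'.

nodded


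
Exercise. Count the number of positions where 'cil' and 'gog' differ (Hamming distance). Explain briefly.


Alignment:
Position 1: 'c' vs 'g' = DIFFER
Position 2: 'i' vs 'o' = DIFFER
Position 3: 'l' vs 'g' = DIFFER
Total differences: 3

3


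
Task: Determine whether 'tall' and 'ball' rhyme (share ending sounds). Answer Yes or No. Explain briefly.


Rime (stressed vowel + following sounds) of 'tall': -all = /ɔːl/
Rime of 'ball': -all = /ɔːl/
/ɔːl/ and /ɔːl/ are the same ending sound, so the words rhyme.

Yes


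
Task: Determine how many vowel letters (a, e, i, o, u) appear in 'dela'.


Vowels in 'dela': e, a = 2 vowels.

2


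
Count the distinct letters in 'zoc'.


Unique letters in 'zoc': {c, o, z} = 3 distinct letters.

3


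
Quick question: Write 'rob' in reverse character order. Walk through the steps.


Reverse 'rob' character by character: 'bor'.

bor


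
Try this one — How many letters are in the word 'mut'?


Spell out 'mut' and number each letter: m(1), u(2), t(3). Total: 3 letters.

3


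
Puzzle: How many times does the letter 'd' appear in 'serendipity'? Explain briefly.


Letter 'd' in 'serendipity': found at position(s) 6 = 1 occurrence(s).

1


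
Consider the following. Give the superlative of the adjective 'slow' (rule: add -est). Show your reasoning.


Apply superlative formation (add -est): 'slow' -> 'slowest'.

slowest


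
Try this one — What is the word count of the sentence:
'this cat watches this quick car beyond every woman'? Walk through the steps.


Split into words: this | cat | watches | this | quick | car | beyond | every | woman = 9 words.

9


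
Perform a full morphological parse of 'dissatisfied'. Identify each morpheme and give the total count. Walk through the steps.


Step 1: Identify prefix: 'dis' (meaning: not/apart)
Step 2: Identify root: 'satisfy'
Step 3: Identify suffix(es): 'ed'
Decomposition: dis- (prefix: not/apart) + satisfy (root) + -ed (suffix: past)
Total morphemes: 3

3 morphemes (dis- (prefix: not/apart) + satisfy (root) + -ed (suffix: past))


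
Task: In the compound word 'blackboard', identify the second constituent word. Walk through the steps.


Split 'blackboard' into 'black' + 'board'. The second part is 'board'.

board


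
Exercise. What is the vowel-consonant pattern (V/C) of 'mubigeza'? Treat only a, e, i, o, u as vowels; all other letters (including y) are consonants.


Letter mapping: m = C, u = V, b = C, i = V, g = C, e = V, z = C, a = V.

CVCVCVCV


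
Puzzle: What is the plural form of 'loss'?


Apply rule: Add -es (sibilant/fricative ending). 'loss' becomes 'losses'.

losses


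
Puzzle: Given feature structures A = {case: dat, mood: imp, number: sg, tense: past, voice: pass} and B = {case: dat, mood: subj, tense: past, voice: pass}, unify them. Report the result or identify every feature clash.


Compare features:
case: A=dat vs B=dat -> unified: dat
mood: A=imp vs B=subj -> CLASH
number: A=sg vs B=_ -> unified: sg
tense: A=past vs B=past -> unified: past
voice: A=pass vs B=pass -> unified: pass
Clash detected on feature 'mood' (imp vs subj); unification fails.

CLASH on 'mood' (imp vs subj)


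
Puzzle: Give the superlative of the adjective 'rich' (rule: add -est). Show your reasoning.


Apply superlative formation (add -est): 'rich' -> 'richest'.

richest


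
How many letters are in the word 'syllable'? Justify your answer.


Spell out 'syllable' and number each letter: s(1), y(2), l(3), l(4), a(5), b(6), l(7), e(8). Total: 8 letters.

8


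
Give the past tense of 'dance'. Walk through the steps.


Apply rule: Add -d (word ends in -e). 'dance' becomes 'danced'.

danced


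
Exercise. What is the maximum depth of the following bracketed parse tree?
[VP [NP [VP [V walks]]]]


Count bracket nesting levels:
'[' at pos 0: depth = 1
'[' at pos 4: depth = 2
'[' at pos 8: depth = 3
'[' at pos 12: depth = 4
Maximum depth reached: 4

4


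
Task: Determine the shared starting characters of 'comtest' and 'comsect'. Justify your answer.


Compare from the start: 3 characters match: 'com'. Mismatch at position 4: 't' vs 's'.

com


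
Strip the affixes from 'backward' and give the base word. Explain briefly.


Remove suffix '-ward' from 'backward' to get root 'back'.

back


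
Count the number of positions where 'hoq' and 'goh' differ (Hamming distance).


Alignment:
Position 1: 'h' vs 'g' = DIFFER
Position 2: 'o' vs 'o' = match
Position 3: 'q' vs 'h' = DIFFER
Total differences: 2

2


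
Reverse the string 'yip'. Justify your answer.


Reverse 'yip' character by character: 'piy'.

piy


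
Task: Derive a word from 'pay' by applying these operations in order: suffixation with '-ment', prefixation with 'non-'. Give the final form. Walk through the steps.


Step 1: Add suffix '-ment' to 'pay' = 'payment'
Step 2: Add prefix 'non-' to 'payment' = 'nonpayment'

nonpayment


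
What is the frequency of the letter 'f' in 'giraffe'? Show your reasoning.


Letter 'f' in 'giraffe': found at position(s) 5, 6 = 2 occurrence(s).

2


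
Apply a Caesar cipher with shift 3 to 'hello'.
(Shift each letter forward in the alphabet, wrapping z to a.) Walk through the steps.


Shift each letter by 3: h -> k, e -> h, l -> o, l -> o, o -> r. Result: 'khoor'.

khoor


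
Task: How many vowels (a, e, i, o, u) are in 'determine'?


Vowels in 'determine': e, e, i, e = 4 vowels.

4


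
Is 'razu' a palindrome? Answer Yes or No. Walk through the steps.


Forward: 'razu'
Reversed: 'uzar'
They differ.

No


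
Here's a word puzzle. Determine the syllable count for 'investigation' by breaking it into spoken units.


Break 'investigation' into syllables: in-ves-ti-ga-tion -> in | ves | ti | ga | tion = 5 syllables

5 syllables


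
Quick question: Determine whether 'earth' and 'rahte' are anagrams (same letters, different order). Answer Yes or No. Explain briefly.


Sorted letters of 'earth': 'aehrt'
Sorted letters of 'rahte': 'aehrt'
They match.

Yes


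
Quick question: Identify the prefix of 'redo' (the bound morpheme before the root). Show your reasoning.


The word 'redo' = 're' (prefix) + 'do' (root). The prefix is 're'.

re


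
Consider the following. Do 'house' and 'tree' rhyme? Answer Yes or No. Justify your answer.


Rime (stressed vowel + following sounds) of 'house': -ouse = /aʊs/
Rime of 'tree': -ee = /iː/
/aʊs/ and /iː/ are different ending sounds, so the words do not rhyme.

No


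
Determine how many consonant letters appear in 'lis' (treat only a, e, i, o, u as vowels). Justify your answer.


Consonants in 'lis': l, s = 2 consonants.

2


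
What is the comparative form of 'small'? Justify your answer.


Apply comparative formation (add -er): 'small' -> 'smaller'.

smaller


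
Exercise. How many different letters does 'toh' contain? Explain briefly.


Unique letters in 'toh': {h, o, t} = 3 distinct letters.

3


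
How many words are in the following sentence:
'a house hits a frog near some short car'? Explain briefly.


Split into words: a | house | hits | a | frog | near | some | short | car = 9 words.

9
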